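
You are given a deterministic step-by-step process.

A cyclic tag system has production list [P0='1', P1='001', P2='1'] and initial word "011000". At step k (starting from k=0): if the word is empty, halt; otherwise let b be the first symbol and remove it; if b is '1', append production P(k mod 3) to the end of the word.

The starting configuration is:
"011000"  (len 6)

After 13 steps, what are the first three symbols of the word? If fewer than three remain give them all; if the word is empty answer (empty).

[0] "011000"  (len 6)
[1] "11000"  (len 5)
[2] "1000001"  (len 7)
[3] "0000011"  (len 7)
[4] "000011"  (len 6)
[5] "00011"  (len 5)
[6] "0011"  (len 4)
[7] "011"  (len 3)
[8] "11"  (len 2)
[9] "11"  (len 2)
[10] "11"  (len 2)
[11] "1001"  (len 4)
[12] "0011"  (len 4)
[13] "011"  (len 3)

011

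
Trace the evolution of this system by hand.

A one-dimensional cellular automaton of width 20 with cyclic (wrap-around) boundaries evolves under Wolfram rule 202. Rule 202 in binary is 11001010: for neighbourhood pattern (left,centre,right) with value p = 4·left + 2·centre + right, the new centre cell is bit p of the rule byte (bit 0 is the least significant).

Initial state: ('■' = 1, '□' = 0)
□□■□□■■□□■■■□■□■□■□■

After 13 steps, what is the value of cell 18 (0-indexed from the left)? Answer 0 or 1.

1

k=0  □□■□□■■□□■■■□■□■□■□■
k=1  □■□□■■■□■■■■□□□□□□□□
k=2  ■□□■■■■□■■■■□□□□□□□□
k=3  □□■■■■■□■■■■□□□□□□□■
k=4  □■■■■■■□■■■■□□□□□□■□
k=5  ■■■■■■■□■■■■□□□□□■□□
k=6  ■■■■■■■□■■■■□□□□■□□■
k=7  ■■■■■■■□■■■■□□□■□□■■
k=8  ■■■■■■■□■■■■□□■□□■■■
k=9  ■■■■■■■□■■■■□■□□■■■■
k=10  ■■■■■■■□■■■■□□□■■■■■
k=11  ■■■■■■■□■■■■□□■■■■■■
k=12  ■■■■■■■□■■■■□■■■■■■■
k=13  ■■■■■■■□■■■■□■■■■■■■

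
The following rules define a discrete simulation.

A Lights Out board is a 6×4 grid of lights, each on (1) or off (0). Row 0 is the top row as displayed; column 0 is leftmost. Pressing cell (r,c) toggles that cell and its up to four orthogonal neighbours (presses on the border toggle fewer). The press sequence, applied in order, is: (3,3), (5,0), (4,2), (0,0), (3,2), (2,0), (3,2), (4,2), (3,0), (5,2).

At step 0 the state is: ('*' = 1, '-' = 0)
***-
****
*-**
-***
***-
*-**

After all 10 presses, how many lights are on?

[0] ***-
****
*-**
-***
***-
*-**
[1] ***-
****
*-*-
-*--
****
*-**
[2] ***-
****
*-*-
-*--
-***
-***
[3] ***-
****
*-*-
-**-
----
-*-*
[4] --*-
-***
*-*-
-**-
----
-*-*
[5] --*-
-***
*---
---*
--*-
-*-*
[6] --*-
****
-*--
*--*
--*-
-*-*
[7] --*-
****
-**-
***-
----
-*-*
[8] --*-
****
-**-
**--
-***
-***
[9] --*-
****
***-
----
****
-***
[10] --*-
****
***-
----
**-*
----

11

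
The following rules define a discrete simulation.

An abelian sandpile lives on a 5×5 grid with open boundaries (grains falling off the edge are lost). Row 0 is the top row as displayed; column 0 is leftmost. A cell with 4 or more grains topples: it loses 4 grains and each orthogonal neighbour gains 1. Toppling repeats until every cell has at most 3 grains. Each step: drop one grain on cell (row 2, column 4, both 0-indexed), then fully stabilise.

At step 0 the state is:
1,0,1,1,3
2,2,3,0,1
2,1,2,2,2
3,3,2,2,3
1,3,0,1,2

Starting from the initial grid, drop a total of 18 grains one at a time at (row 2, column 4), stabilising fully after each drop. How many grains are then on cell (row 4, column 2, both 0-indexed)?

[0] 1,0,1,1,3
2,2,3,0,1
2,1,2,2,2
3,3,2,2,3
1,3,0,1,2
[1] 1,0,1,1,3
2,2,3,0,1
2,1,2,2,3
3,3,2,2,3
1,3,0,1,2
[2] 1,0,1,1,3
2,2,3,0,2
2,1,2,3,1
3,3,2,3,0
1,3,0,1,3
[3] 1,0,1,1,3
2,2,3,0,2
2,1,2,3,2
3,3,2,3,0
1,3,0,1,3
[4] 1,0,1,1,3
2,2,3,0,2
2,1,2,3,3
3,3,2,3,0
1,3,0,1,3
[5] 1,0,1,1,3
2,2,3,1,3
2,1,3,1,1
3,3,3,0,2
1,3,0,2,3
[6] 1,0,1,1,3
2,2,3,1,3
2,1,3,1,2
3,3,3,0,2
1,3,0,2,3
[7] 1,0,1,1,3
2,2,3,1,3
2,1,3,1,3
3,3,3,0,2
1,3,0,2,3
[8] 1,0,1,2,0
2,2,3,2,1
2,1,3,2,1
3,3,3,0,3
1,3,0,2,3
[9] 1,0,1,2,0
2,2,3,2,1
2,1,3,2,2
3,3,3,0,3
1,3,0,2,3
[10] 1,0,1,2,0
2,2,3,2,1
2,1,3,2,3
3,3,3,0,3
1,3,0,2,3
[11] 1,0,1,2,0
2,2,3,2,2
2,1,3,3,1
3,3,3,1,1
1,3,0,3,0
[12] 1,0,1,2,0
2,2,3,2,2
2,1,3,3,2
3,3,3,1,1
1,3,0,3,0
[13] 1,0,1,2,0
2,2,3,2,2
2,1,3,3,3
3,3,3,1,1
1,3,0,3,0
[14] 1,0,2,3,1
2,3,1,1,0
3,3,2,2,2
0,2,1,3,2
3,0,2,3,0
[15] 1,0,2,3,1
2,3,1,1,0
3,3,2,2,3
0,2,1,3,2
3,0,2,3,0
[16] 1,0,2,3,1
2,3,1,1,1
3,3,2,3,0
0,2,1,3,3
3,0,2,3,0
[17] 1,0,2,3,1
2,3,1,1,1
3,3,2,3,1
0,2,1,3,3
3,0,2,3,0
[18] 1,0,2,3,1
2,3,1,1,1
3,3,2,3,2
0,2,1,3,3
3,0,2,3,0

2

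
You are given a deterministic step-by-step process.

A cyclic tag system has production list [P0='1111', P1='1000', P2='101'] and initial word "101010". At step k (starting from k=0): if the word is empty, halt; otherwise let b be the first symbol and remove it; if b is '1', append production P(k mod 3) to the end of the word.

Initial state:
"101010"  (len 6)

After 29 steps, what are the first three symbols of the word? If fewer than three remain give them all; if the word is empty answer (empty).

111

[0] "101010"  (len 6)
[1] "010101111"  (len 9)
[2] "10101111"  (len 8)
[3] "0101111101"  (len 10)
[4] "101111101"  (len 9)
[5] "011111011000"  (len 12)
[6] "11111011000"  (len 11)
[7] "11110110001111"  (len 14)
[8] "11101100011111000"  (len 17)
[9] "1101100011111000101"  (len 19)
[10] "1011000111110001011111"  (len 22)
[11] "0110001111100010111111000"  (len 25)
[12] "110001111100010111111000"  (len 24)
[13] "100011111000101111110001111"  (len 27)
[14] "000111110001011111100011111000"  (len 30)
[15] "00111110001011111100011111000"  (len 29)
[16] "0111110001011111100011111000"  (len 28)
[17] "111110001011111100011111000"  (len 27)
[18] "11110001011111100011111000101"  (len 29)
[19] "11100010111111000111110001011111"  (len 32)
[20] "11000101111110001111100010111111000"  (len 35)
[21] "1000101111110001111100010111111000101"  (len 37)
[22] "0001011111100011111000101111110001011111"  (len 40)
[23] "001011111100011111000101111110001011111"  (len 39)
[24] "01011111100011111000101111110001011111"  (len 38)
[25] "1011111100011111000101111110001011111"  (len 37)
[26] "0111111000111110001011111100010111111000"  (len 40)
[27] "111111000111110001011111100010111111000"  (len 39)
[28] "111110001111100010111111000101111110001111"  (len 42)
[29] "111100011111000101111110001011111100011111000"  (len 45)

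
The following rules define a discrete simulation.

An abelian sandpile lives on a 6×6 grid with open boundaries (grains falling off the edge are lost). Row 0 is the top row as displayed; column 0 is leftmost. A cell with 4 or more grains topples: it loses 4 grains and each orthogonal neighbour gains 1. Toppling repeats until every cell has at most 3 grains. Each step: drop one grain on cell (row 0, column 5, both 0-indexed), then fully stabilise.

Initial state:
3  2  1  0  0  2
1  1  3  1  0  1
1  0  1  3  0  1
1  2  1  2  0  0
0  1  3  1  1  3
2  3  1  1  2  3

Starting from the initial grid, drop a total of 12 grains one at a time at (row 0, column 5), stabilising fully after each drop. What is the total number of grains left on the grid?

53

k=0  3  2  1  0  0  2
1  1  3  1  0  1
1  0  1  3  0  1
1  2  1  2  0  0
0  1  3  1  1  3
2  3  1  1  2  3
k=1  3  2  1  0  0  3
1  1  3  1  0  1
1  0  1  3  0  1
1  2  1  2  0  0
0  1  3  1  1  3
2  3  1  1  2  3
k=2  3  2  1  0  1  0
1  1  3  1  0  2
1  0  1  3  0  1
1  2  1  2  0  0
0  1  3  1  1  3
2  3  1  1  2  3
k=3  3  2  1  0  1  1
1  1  3  1  0  2
1  0  1  3  0  1
1  2  1  2  0  0
0  1  3  1  1  3
2  3  1  1  2  3
k=4  3  2  1  0  1  2
1  1  3  1  0  2
1  0  1  3  0  1
1  2  1  2  0  0
0  1  3  1  1  3
2  3  1  1  2  3
k=5  3  2  1  0  1  3
1  1  3  1  0  2
1  0  1  3  0  1
1  2  1  2  0  0
0  1  3  1  1  3
2  3  1  1  2  3
k=6  3  2  1  0  2  0
1  1  3  1  0  3
1  0  1  3  0  1
1  2  1  2  0  0
0  1  3  1  1  3
2  3  1  1  2  3
k=7  3  2  1  0  2  1
1  1  3  1  0  3
1  0  1  3  0  1
1  2  1  2  0  0
0  1  3  1  1  3
2  3  1  1  2  3
k=8  3  2  1  0  2  2
1  1  3  1  0  3
1  0  1  3  0  1
1  2  1  2  0  0
0  1  3  1  1  3
2  3  1  1  2  3
k=9  3  2  1  0  2  3
1  1  3  1  0  3
1  0  1  3  0  1
1  2  1  2  0  0
0  1  3  1  1  3
2  3  1  1  2  3
k=10  3  2  1  0  3  1
1  1  3  1  1  0
1  0  1  3  0  2
1  2  1  2  0  0
0  1  3  1  1  3
2  3  1  1  2  3
k=11  3  2  1  0  3  2
1  1  3  1  1  0
1  0  1  3  0  2
1  2  1  2  0  0
0  1  3  1  1  3
2  3  1  1  2  3
k=12  3  2  1  0  3  3
1  1  3  1  1  0
1  0  1  3  0  2
1  2  1  2  0  0
0  1  3  1  1  3
2  3  1  1  2  3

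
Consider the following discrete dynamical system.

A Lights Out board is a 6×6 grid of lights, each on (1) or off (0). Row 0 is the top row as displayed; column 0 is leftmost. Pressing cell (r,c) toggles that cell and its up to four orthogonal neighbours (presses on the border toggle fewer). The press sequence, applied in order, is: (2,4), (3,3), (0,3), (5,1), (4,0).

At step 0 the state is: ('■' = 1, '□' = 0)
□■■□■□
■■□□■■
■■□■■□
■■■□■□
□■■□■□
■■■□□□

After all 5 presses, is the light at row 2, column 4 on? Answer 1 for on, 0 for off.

gen 0: □■■□■□
■■□□■■
■■□■■□
■■■□■□
□■■□■□
■■■□□□
gen 1: □■■□■□
■■□□□■
■■□□□■
■■■□□□
□■■□■□
■■■□□□
gen 2: □■■□■□
■■□□□■
■■□■□■
■■□■■□
□■■■■□
■■■□□□
gen 3: □■□■□□
■■□■□■
■■□■□■
■■□■■□
□■■■■□
■■■□□□
gen 4: □■□■□□
■■□■□■
■■□■□■
■■□■■□
□□■■■□
□□□□□□
gen 5: □■□■□□
■■□■□■
■■□■□■
□■□■■□
■■■■■□
■□□□□□

0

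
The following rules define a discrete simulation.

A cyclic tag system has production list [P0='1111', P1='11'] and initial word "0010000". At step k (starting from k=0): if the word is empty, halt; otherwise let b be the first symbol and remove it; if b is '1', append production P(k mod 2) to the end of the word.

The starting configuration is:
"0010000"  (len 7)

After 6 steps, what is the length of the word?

k=0  "0010000"  (len 7)
k=1  "010000"  (len 6)
k=2  "10000"  (len 5)
k=3  "00001111"  (len 8)
k=4  "0001111"  (len 7)
k=5  "001111"  (len 6)
k=6  "01111"  (len 5)

5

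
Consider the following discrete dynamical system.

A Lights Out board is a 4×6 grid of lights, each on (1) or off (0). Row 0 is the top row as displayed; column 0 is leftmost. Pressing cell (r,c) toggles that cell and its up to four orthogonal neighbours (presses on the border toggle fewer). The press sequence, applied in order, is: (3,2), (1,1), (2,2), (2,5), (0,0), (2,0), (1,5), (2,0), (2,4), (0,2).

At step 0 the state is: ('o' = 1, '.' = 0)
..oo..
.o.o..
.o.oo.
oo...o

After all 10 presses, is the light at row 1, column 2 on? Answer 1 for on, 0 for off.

1

step 0: ..oo..
.o.o..
.o.oo.
oo...o
step 1: ..oo..
.o.o..
.oooo.
o.oo.o
step 2: .ooo..
o.oo..
..ooo.
o.oo.o
step 3: .ooo..
o..o..
.o..o.
o..o.o
step 4: .ooo..
o..o.o
.o...o
o..o..
step 5: o.oo..
...o.o
.o...o
o..o..
step 6: o.oo..
o..o.o
o....o
...o..
step 7: o.oo.o
o..oo.
o.....
...o..
step 8: o.oo.o
...oo.
.o....
o..o..
step 9: o.oo.o
...o..
.o.ooo
o..oo.
step 10: oo...o
..oo..
.o.ooo
o..oo.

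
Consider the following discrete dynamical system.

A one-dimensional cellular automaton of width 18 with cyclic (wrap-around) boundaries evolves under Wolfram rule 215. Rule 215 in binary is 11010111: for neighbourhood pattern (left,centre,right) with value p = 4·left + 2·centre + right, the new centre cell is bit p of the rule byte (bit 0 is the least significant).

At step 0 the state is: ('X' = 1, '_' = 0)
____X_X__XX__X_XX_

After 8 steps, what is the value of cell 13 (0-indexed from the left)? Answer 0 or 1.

0) ____X_X__XX__X_XX_
1) XXXXX_XXX_XXXX__XX
2) XXXXX__XX__XXXXX_X
3) XXXXXXX_XXX_XXXX__
4) _XXXXXX__XX__XXXXX
5) __XXXXXXX_XXX_XXXX
6) XX_XXXXXX__XX__XXX
7) XX__XXXXXXX_XXX_XX
8) XXXX_XXXXXX__XX__X

1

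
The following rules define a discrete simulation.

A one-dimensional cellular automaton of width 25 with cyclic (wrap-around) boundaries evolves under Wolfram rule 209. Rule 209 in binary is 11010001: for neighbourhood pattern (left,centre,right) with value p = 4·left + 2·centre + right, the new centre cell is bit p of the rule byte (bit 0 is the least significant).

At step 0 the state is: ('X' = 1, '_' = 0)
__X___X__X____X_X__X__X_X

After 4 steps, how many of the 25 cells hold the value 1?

13

step 0: __X___X__X____X_X__X__X_X
step 1: X__XX__X__XXX____X__X____
step 2: _X__XX__X__XXXXX__X__XXX_
step 3: __X__XX__X__XXXXX__X__XXX
step 4: X__X__XX__X__XXXXX__X__XX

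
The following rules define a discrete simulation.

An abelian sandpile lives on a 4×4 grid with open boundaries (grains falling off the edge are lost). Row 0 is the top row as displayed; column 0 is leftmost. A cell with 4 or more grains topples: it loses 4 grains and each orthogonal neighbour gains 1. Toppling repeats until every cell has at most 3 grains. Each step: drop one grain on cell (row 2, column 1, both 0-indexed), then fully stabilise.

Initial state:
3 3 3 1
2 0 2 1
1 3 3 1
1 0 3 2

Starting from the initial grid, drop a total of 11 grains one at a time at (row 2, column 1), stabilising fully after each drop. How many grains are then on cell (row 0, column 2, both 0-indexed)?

step 0: 3 3 3 1
2 0 2 1
1 3 3 1
1 0 3 2
step 1: 3 3 3 1
2 1 3 1
2 1 1 2
1 2 0 3
step 2: 3 3 3 1
2 1 3 1
2 2 1 2
1 2 0 3
step 3: 3 3 3 1
2 1 3 1
2 3 1 2
1 2 0 3
step 4: 3 3 3 1
2 2 3 1
3 0 2 2
1 3 0 3
step 5: 3 3 3 1
2 2 3 1
3 1 2 2
1 3 0 3
step 6: 3 3 3 1
2 2 3 1
3 2 2 2
1 3 0 3
step 7: 3 3 3 1
2 2 3 1
3 3 2 2
1 3 0 3
step 8: 3 3 3 1
3 3 3 1
0 2 3 2
3 0 1 3
step 9: 3 3 3 1
3 3 3 1
0 3 3 2
3 0 1 3
step 10: 1 2 1 2
1 3 2 2
2 2 1 3
3 1 2 3
step 11: 1 2 1 2
1 3 2 2
2 3 1 3
3 1 2 3

1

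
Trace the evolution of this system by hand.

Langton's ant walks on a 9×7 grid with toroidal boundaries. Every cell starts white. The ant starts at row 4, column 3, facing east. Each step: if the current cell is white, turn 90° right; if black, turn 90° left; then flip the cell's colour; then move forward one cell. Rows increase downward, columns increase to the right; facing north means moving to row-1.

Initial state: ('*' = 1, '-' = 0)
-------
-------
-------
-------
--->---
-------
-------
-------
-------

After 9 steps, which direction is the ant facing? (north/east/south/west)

north

gen 0: -------
-------
-------
-------
--->---
-------
-------
-------
-------
gen 1: -------
-------
-------
-------
---*---
---v---
-------
-------
-------
gen 2: -------
-------
-------
-------
---*---
--<*---
-------
-------
-------
gen 3: -------
-------
-------
-------
--^*---
--**---
-------
-------
-------
gen 4: -------
-------
-------
-------
--*>---
--**---
-------
-------
-------
gen 5: -------
-------
-------
---^---
--*----
--**---
-------
-------
-------
gen 6: -------
-------
-------
---*>--
--*----
--**---
-------
-------
-------
gen 7: -------
-------
-------
---**--
--*-v--
--**---
-------
-------
-------
gen 8: -------
-------
-------
---**--
--*<*--
--**---
-------
-------
-------
gen 9: -------
-------
-------
---^*--
--***--
--**---
-------
-------
-------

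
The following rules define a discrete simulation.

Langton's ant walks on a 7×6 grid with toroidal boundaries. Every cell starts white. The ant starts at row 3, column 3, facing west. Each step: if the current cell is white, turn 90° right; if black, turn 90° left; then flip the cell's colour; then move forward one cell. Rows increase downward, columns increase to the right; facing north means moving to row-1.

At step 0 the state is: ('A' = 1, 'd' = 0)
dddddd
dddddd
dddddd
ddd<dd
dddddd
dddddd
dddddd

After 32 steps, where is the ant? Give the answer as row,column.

step 0: dddddd
dddddd
dddddd
ddd<dd
dddddd
dddddd
dddddd
step 1: dddddd
dddddd
ddd^dd
dddAdd
dddddd
dddddd
dddddd
step 2: dddddd
dddddd
dddA>d
dddAdd
dddddd
dddddd
dddddd
step 3: dddddd
dddddd
dddAAd
dddAvd
dddddd
dddddd
dddddd
step 4: dddddd
dddddd
dddAAd
ddd<Ad
dddddd
dddddd
dddddd
step 5: dddddd
dddddd
dddAAd
ddddAd
dddvdd
dddddd
dddddd
step 6: dddddd
dddddd
dddAAd
ddddAd
dd<Add
dddddd
dddddd
step 7: dddddd
dddddd
dddAAd
dd^dAd
ddAAdd
dddddd
dddddd
step 8: dddddd
dddddd
dddAAd
ddA>Ad
ddAAdd
dddddd
dddddd
step 9: dddddd
dddddd
dddAAd
ddAAAd
ddAvdd
dddddd
dddddd
step 10: dddddd
dddddd
dddAAd
ddAAAd
ddAd>d
dddddd
dddddd
step 11: dddddd
dddddd
dddAAd
ddAAAd
ddAdAd
ddddvd
dddddd
step 12: dddddd
dddddd
dddAAd
ddAAAd
ddAdAd
ddd<Ad
dddddd
step 13: dddddd
dddddd
dddAAd
ddAAAd
ddA^Ad
dddAAd
dddddd
step 14: dddddd
dddddd
dddAAd
ddAAAd
ddAA>d
dddAAd
dddddd
step 15: dddddd
dddddd
dddAAd
ddAA^d
ddAAdd
dddAAd
dddddd
step 16: dddddd
dddddd
dddAAd
ddA<dd
ddAAdd
dddAAd
dddddd
step 17: dddddd
dddddd
dddAAd
ddAddd
ddAvdd
dddAAd
dddddd
step 18: dddddd
dddddd
dddAAd
ddAddd
ddAd>d
dddAAd
dddddd
step 19: dddddd
dddddd
dddAAd
ddAddd
ddAdAd
dddAvd
dddddd
step 20: dddddd
dddddd
dddAAd
ddAddd
ddAdAd
dddAd>
dddddd
step 21: dddddd
dddddd
dddAAd
ddAddd
ddAdAd
dddAdA
dddddv
step 22: dddddd
dddddd
dddAAd
ddAddd
ddAdAd
dddAdA
dddd<A
step 23: dddddd
dddddd
dddAAd
ddAddd
ddAdAd
dddA^A
ddddAA
step 24: dddddd
dddddd
dddAAd
ddAddd
ddAdAd
dddAA>
ddddAA
step 25: dddddd
dddddd
dddAAd
ddAddd
ddAdA^
dddAAd
ddddAA
step 26: dddddd
dddddd
dddAAd
ddAddd
>dAdAA
dddAAd
ddddAA
step 27: dddddd
dddddd
dddAAd
ddAddd
AdAdAA
vddAAd
ddddAA
step 28: dddddd
dddddd
dddAAd
ddAddd
AdAdAA
AddAA<
ddddAA
step 29: dddddd
dddddd
dddAAd
ddAddd
AdAdA^
AddAAA
ddddAA
step 30: dddddd
dddddd
dddAAd
ddAddd
AdAd<d
AddAAA
ddddAA
step 31: dddddd
dddddd
dddAAd
ddAddd
AdAddd
AddAvA
ddddAA
step 32: dddddd
dddddd
dddAAd
ddAddd
AdAddd
AddAd>
ddddAA

5,5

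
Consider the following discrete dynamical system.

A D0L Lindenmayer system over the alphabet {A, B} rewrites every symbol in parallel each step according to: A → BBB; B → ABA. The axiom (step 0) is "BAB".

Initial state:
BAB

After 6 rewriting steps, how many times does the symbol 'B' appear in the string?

gen 0: BAB
gen 1: ABABBBABA
gen 2: BBBABABBBABAABAABABBBABABBB
gen 3: ABAABAABABBBABABBBABAABAABABBBABABBBBBBABABBBBBBABABBBABAABAABABBBABABBBABAABAABA
gen 4: BBBABABBBBBBABABBBBBBABABBBABAABAABABBBABABBBABAABAABABBBA…ABBBABAABAABABBBABABBBABAABAABABBBABABBBBBBABABBBBBBABABBB  (len 243)
gen 5: ABAABAABABBBABABBBABAABAABAABAABAABABBBABABBBABAABAABAABAA…AABAABAABAABABBBABABBBABAABAABAABAABAABABBBABABBBABAABAABA  (len 729)
gen 6: BBBABABBBBBBABABBBBBBABABBBABAABAABABBBABABBBABAABAABABBBA…ABBBABAABAABABBBABABBBABAABAABABBBABABBBBBBABABBBBBBABABBB  (len 2187)

1325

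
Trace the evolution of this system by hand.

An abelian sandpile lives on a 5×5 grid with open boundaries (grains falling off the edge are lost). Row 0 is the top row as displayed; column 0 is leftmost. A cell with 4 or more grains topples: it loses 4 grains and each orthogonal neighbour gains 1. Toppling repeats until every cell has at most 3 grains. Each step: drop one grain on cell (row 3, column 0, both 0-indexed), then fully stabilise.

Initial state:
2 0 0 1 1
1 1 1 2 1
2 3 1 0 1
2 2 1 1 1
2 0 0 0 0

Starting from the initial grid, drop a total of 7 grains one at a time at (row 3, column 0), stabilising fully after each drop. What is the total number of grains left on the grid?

[0] 2 0 0 1 1
1 1 1 2 1
2 3 1 0 1
2 2 1 1 1
2 0 0 0 0
[1] 2 0 0 1 1
1 1 1 2 1
2 3 1 0 1
3 2 1 1 1
2 0 0 0 0
[2] 2 0 0 1 1
1 1 1 2 1
3 3 1 0 1
0 3 1 1 1
3 0 0 0 0
[3] 2 0 0 1 1
1 1 1 2 1
3 3 1 0 1
1 3 1 1 1
3 0 0 0 0
[4] 2 0 0 1 1
1 1 1 2 1
3 3 1 0 1
2 3 1 1 1
3 0 0 0 0
[5] 2 0 0 1 1
1 1 1 2 1
3 3 1 0 1
3 3 1 1 1
3 0 0 0 0
[6] 2 0 0 1 1
2 2 1 2 1
1 1 2 0 1
3 1 2 1 1
0 2 0 0 0
[7] 2 0 0 1 1
2 2 1 2 1
2 1 2 0 1
0 2 2 1 1
1 2 0 0 0

27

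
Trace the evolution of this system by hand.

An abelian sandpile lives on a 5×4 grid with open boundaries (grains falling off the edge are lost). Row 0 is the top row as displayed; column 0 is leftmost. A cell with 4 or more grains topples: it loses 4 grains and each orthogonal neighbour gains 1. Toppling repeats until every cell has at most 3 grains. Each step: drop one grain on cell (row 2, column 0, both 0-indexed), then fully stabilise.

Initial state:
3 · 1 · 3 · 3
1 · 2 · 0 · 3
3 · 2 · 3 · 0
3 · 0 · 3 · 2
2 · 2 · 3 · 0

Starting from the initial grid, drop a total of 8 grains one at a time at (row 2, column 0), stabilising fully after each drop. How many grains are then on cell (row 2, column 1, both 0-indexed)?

3

[0] 3 · 1 · 3 · 3
1 · 2 · 0 · 3
3 · 2 · 3 · 0
3 · 0 · 3 · 2
2 · 2 · 3 · 0
[1] 3 · 1 · 3 · 3
2 · 2 · 0 · 3
1 · 3 · 3 · 0
0 · 1 · 3 · 2
3 · 2 · 3 · 0
[2] 3 · 1 · 3 · 3
2 · 2 · 0 · 3
2 · 3 · 3 · 0
0 · 1 · 3 · 2
3 · 2 · 3 · 0
[3] 3 · 1 · 3 · 3
2 · 2 · 0 · 3
3 · 3 · 3 · 0
0 · 1 · 3 · 2
3 · 2 · 3 · 0
[4] 3 · 1 · 3 · 3
3 · 3 · 1 · 3
1 · 1 · 1 · 1
1 · 3 · 1 · 3
3 · 3 · 0 · 1
[5] 3 · 1 · 3 · 3
3 · 3 · 1 · 3
2 · 1 · 1 · 1
1 · 3 · 1 · 3
3 · 3 · 0 · 1
[6] 3 · 1 · 3 · 3
3 · 3 · 1 · 3
3 · 1 · 1 · 1
1 · 3 · 1 · 3
3 · 3 · 0 · 1
[7] 0 · 3 · 3 · 3
2 · 0 · 2 · 3
1 · 3 · 1 · 1
2 · 3 · 1 · 3
3 · 3 · 0 · 1
[8] 0 · 3 · 3 · 3
2 · 0 · 2 · 3
2 · 3 · 1 · 1
2 · 3 · 1 · 3
3 · 3 · 0 · 1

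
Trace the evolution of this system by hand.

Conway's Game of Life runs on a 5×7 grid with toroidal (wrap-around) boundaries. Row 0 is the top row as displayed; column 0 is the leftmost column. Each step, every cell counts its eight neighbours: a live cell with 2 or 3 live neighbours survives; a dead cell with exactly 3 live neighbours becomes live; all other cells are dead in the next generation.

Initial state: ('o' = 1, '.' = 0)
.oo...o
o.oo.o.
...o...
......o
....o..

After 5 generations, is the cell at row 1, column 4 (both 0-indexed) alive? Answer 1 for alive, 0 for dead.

gen 0: .oo...o
o.oo.o.
...o...
......o
....o..
gen 1: ooo.ooo
o..oo.o
..ooo.o
.......
o....o.
gen 2: ..o....
.......
o.o.o.o
...oooo
o...oo.
gen 3: .......
.o.o...
o...o.o
.o.....
.......
gen 4: .......
o......
ooo....
o......
.......
gen 5: .......
o......
o.....o
o......
.......

0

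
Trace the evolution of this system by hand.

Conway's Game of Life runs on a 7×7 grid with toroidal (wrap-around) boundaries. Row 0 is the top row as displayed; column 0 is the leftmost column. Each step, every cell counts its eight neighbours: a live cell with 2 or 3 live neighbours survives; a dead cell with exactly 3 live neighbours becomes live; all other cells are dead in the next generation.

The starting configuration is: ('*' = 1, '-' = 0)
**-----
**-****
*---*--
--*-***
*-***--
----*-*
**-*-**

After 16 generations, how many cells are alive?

9

t=0: **-----
**-****
*---*--
--*-***
*-***--
----*-*
**-*-**
t=1: ---*---
--****-
--*----
*-*---*
***----
-------
-**-**-
t=2: -*-----
--*-*--
--*-***
*-**--*
*-*---*
*--*---
--***--
t=3: -*--*--
-**-*--
*-*-*-*
--*-*--
--*----
*---*-*
-****--
t=4: *---**-
--*-*--
*-*-*--
--*--*-
-*---*-
*---**-
-**-*--
t=5: --*-**-
----*-*
--*-**-
--*****
-*---*-
*-*****
**-----
t=6: **-****
------*
--*----
-**---*
-*-----
--****-
*------
t=7: -*--**-
-****-*
***----
***----
**--**-
-****--
*------
t=8: -*--***
----*-*
------*
---*---
----***
--*****
*----*-
t=9: ----*--
----*-*
-----*-
----*-*
--*---*
*--*---
***----
t=10: **-*-*-
----*--
----*-*
------*
*--*-**
*--*--*
****---
t=11: *--*--*
*--**-*
-------
----*--
----**-
---*-*-
---*---
t=12: *-**-**
*--****
---***-
----**-
---*-*-
---*-*-
--**--*
t=13: -------
**-----
-------
------*
---*-**
---*-**
**-----
t=14: -------
-------
*------
-----**
*------
--*--*-
*-----*
t=15: -------
-------
------*
*-----*
-----*-
**-----
------*
t=16: -------
-------
*-----*
*----**
-*-----
*-----*
*------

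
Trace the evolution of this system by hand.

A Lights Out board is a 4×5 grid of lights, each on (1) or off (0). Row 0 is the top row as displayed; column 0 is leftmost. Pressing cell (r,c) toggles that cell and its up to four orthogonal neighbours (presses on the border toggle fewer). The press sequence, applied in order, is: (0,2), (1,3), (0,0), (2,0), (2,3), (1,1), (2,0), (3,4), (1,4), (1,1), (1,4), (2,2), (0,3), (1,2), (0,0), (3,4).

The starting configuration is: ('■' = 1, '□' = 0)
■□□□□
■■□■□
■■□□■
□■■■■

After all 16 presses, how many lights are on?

t=0: ■□□□□
■■□■□
■■□□■
□■■■■
t=1: ■■■■□
■■■■□
■■□□■
□■■■■
t=2: ■■■□□
■■□□■
■■□■■
□■■■■
t=3: □□■□□
□■□□■
■■□■■
□■■■■
t=4: □□■□□
■■□□■
□□□■■
■■■■■
t=5: □□■□□
■■□■■
□□■□□
■■■□■
t=6: □■■□□
□□■■■
□■■□□
■■■□■
t=7: □■■□□
■□■■■
■□■□□
□■■□■
t=8: □■■□□
■□■■■
■□■□■
□■■■□
t=9: □■■□■
■□■□□
■□■□□
□■■■□
t=10: □□■□■
□■□□□
■■■□□
□■■■□
t=11: □□■□□
□■□■■
■■■□■
□■■■□
t=12: □□■□□
□■■■■
■□□■■
□■□■□
t=13: □□□■■
□■■□■
■□□■■
□■□■□
t=14: □□■■■
□□□■■
■□■■■
□■□■□
t=15: ■■■■■
■□□■■
■□■■■
□■□■□
t=16: ■■■■■
■□□■■
■□■■□
□■□□■

13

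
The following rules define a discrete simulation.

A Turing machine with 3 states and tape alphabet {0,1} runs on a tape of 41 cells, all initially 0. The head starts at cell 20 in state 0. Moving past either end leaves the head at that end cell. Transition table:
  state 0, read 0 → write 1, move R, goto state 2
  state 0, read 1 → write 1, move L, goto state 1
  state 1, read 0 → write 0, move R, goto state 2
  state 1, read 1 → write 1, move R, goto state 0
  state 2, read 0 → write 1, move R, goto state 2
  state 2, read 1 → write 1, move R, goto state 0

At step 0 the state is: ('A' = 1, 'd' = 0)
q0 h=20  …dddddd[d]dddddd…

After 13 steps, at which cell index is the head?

k=0  q0 h=20  …dddddd[d]dddddd…
k=1  q2 h=21  …dddddA[d]dddddd…
k=2  q2 h=22  …ddddAA[d]dddddd…
k=3  q2 h=23  …dddAAA[d]dddddd…
k=4  q2 h=24  …ddAAAA[d]dddddd…
k=5  q2 h=25  …dAAAAA[d]dddddd…
k=6  q2 h=26  …AAAAAA[d]dddddd…
k=7  q2 h=27  …AAAAAA[d]dddddd…
k=8  q2 h=28  …AAAAAA[d]dddddd…
k=9  q2 h=29  …AAAAAA[d]dddddd…
k=10  q2 h=30  …AAAAAA[d]dddddd…
k=11  q2 h=31  …AAAAAA[d]dddddd…
k=12  q2 h=32  …AAAAAA[d]dddddd…
k=13  q2 h=33  …AAAAAA[d]dddddd…

33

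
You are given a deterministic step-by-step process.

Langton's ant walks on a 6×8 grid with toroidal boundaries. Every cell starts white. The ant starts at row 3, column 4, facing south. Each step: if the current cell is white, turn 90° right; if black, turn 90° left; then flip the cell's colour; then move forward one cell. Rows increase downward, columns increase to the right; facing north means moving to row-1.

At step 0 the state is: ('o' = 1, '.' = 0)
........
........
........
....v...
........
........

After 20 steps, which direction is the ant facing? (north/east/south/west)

north

k=0  ........
........
........
....v...
........
........
k=1  ........
........
........
...<o...
........
........
k=2  ........
........
...^....
...oo...
........
........
k=3  ........
........
...o>...
...oo...
........
........
k=4  ........
........
...oo...
...ov...
........
........
k=5  ........
........
...oo...
...o.>..
........
........
k=6  ........
........
...oo...
...o.o..
.....v..
........
k=7  ........
........
...oo...
...o.o..
....<o..
........
k=8  ........
........
...oo...
...o^o..
....oo..
........
k=9  ........
........
...oo...
...oo>..
....oo..
........
k=10  ........
........
...oo^..
...oo...
....oo..
........
k=11  ........
........
...ooo>.
...oo...
....oo..
........
k=12  ........
........
...oooo.
...oo.v.
....oo..
........
k=13  ........
........
...oooo.
...oo<o.
....oo..
........
k=14  ........
........
...oo^o.
...oooo.
....oo..
........
k=15  ........
........
...o<.o.
...oooo.
....oo..
........
k=16  ........
........
...o..o.
...ovoo.
....oo..
........
k=17  ........
........
...o..o.
...o.>o.
....oo..
........
k=18  ........
........
...o.^o.
...o..o.
....oo..
........
k=19  ........
........
...o.o>.
...o..o.
....oo..
........
k=20  ........
......^.
...o.o..
...o..o.
....oo..
........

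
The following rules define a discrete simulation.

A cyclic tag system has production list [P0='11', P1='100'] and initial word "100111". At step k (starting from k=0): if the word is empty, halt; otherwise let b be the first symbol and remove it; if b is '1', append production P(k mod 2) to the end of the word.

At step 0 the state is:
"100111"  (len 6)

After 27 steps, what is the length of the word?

21

0) "100111"  (len 6)
1) "0011111"  (len 7)
2) "011111"  (len 6)
3) "11111"  (len 5)
4) "1111100"  (len 7)
5) "11110011"  (len 8)
6) "1110011100"  (len 10)
7) "11001110011"  (len 11)
8) "1001110011100"  (len 13)
9) "00111001110011"  (len 14)
10) "0111001110011"  (len 13)
11) "111001110011"  (len 12)
12) "11001110011100"  (len 14)
13) "100111001110011"  (len 15)
14) "00111001110011100"  (len 17)
15) "0111001110011100"  (len 16)
16) "111001110011100"  (len 15)
17) "1100111001110011"  (len 16)
18) "100111001110011100"  (len 18)
19) "0011100111001110011"  (len 19)
20) "011100111001110011"  (len 18)
21) "11100111001110011"  (len 17)
22) "1100111001110011100"  (len 19)
23) "10011100111001110011"  (len 20)
24) "0011100111001110011100"  (len 22)
25) "011100111001110011100"  (len 21)
26) "11100111001110011100"  (len 20)
27) "110011100111001110011"  (len 21)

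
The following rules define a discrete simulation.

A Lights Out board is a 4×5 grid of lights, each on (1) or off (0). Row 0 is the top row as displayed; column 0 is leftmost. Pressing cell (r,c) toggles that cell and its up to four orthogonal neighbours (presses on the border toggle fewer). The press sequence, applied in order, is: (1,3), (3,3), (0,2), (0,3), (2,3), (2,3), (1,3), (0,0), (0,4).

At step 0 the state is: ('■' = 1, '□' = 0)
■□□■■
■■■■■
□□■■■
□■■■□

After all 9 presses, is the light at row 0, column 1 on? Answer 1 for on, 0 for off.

k=0  ■□□■■
■■■■■
□□■■■
□■■■□
k=1  ■□□□■
■■□□□
□□■□■
□■■■□
k=2  ■□□□■
■■□□□
□□■■■
□■□□■
k=3  ■■■■■
■■■□□
□□■■■
□■□□■
k=4  ■■□□□
■■■■□
□□■■■
□■□□■
k=5  ■■□□□
■■■□□
□□□□□
□■□■■
k=6  ■■□□□
■■■■□
□□■■■
□■□□■
k=7  ■■□■□
■■□□■
□□■□■
□■□□■
k=8  □□□■□
□■□□■
□□■□■
□■□□■
k=9  □□□□■
□■□□□
□□■□■
□■□□■

0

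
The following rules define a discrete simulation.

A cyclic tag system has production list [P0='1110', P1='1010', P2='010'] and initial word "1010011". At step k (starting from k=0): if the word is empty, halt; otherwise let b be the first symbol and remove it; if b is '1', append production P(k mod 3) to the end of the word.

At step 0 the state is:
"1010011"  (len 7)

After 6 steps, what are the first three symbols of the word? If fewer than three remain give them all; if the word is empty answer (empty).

0) "1010011"  (len 7)
1) "0100111110"  (len 10)
2) "100111110"  (len 9)
3) "00111110010"  (len 11)
4) "0111110010"  (len 10)
5) "111110010"  (len 9)
6) "11110010010"  (len 11)

111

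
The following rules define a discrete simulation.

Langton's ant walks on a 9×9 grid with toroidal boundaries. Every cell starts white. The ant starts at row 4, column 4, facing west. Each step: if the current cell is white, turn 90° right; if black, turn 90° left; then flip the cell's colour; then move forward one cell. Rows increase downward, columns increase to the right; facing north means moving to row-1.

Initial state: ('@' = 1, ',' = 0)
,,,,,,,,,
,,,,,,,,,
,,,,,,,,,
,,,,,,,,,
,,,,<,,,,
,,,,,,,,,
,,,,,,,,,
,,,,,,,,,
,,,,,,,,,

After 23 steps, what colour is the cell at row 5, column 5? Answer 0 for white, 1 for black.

[0] ,,,,,,,,,
,,,,,,,,,
,,,,,,,,,
,,,,,,,,,
,,,,<,,,,
,,,,,,,,,
,,,,,,,,,
,,,,,,,,,
,,,,,,,,,
[1] ,,,,,,,,,
,,,,,,,,,
,,,,,,,,,
,,,,^,,,,
,,,,@,,,,
,,,,,,,,,
,,,,,,,,,
,,,,,,,,,
,,,,,,,,,
[2] ,,,,,,,,,
,,,,,,,,,
,,,,,,,,,
,,,,@>,,,
,,,,@,,,,
,,,,,,,,,
,,,,,,,,,
,,,,,,,,,
,,,,,,,,,
[3] ,,,,,,,,,
,,,,,,,,,
,,,,,,,,,
,,,,@@,,,
,,,,@v,,,
,,,,,,,,,
,,,,,,,,,
,,,,,,,,,
,,,,,,,,,
[4] ,,,,,,,,,
,,,,,,,,,
,,,,,,,,,
,,,,@@,,,
,,,,<@,,,
,,,,,,,,,
,,,,,,,,,
,,,,,,,,,
,,,,,,,,,
[5] ,,,,,,,,,
,,,,,,,,,
,,,,,,,,,
,,,,@@,,,
,,,,,@,,,
,,,,v,,,,
,,,,,,,,,
,,,,,,,,,
,,,,,,,,,
[6] ,,,,,,,,,
,,,,,,,,,
,,,,,,,,,
,,,,@@,,,
,,,,,@,,,
,,,<@,,,,
,,,,,,,,,
,,,,,,,,,
,,,,,,,,,
[7] ,,,,,,,,,
,,,,,,,,,
,,,,,,,,,
,,,,@@,,,
,,,^,@,,,
,,,@@,,,,
,,,,,,,,,
,,,,,,,,,
,,,,,,,,,
[8] ,,,,,,,,,
,,,,,,,,,
,,,,,,,,,
,,,,@@,,,
,,,@>@,,,
,,,@@,,,,
,,,,,,,,,
,,,,,,,,,
,,,,,,,,,
[9] ,,,,,,,,,
,,,,,,,,,
,,,,,,,,,
,,,,@@,,,
,,,@@@,,,
,,,@v,,,,
,,,,,,,,,
,,,,,,,,,
,,,,,,,,,
[10] ,,,,,,,,,
,,,,,,,,,
,,,,,,,,,
,,,,@@,,,
,,,@@@,,,
,,,@,>,,,
,,,,,,,,,
,,,,,,,,,
,,,,,,,,,
[11] ,,,,,,,,,
,,,,,,,,,
,,,,,,,,,
,,,,@@,,,
,,,@@@,,,
,,,@,@,,,
,,,,,v,,,
,,,,,,,,,
,,,,,,,,,
[12] ,,,,,,,,,
,,,,,,,,,
,,,,,,,,,
,,,,@@,,,
,,,@@@,,,
,,,@,@,,,
,,,,<@,,,
,,,,,,,,,
,,,,,,,,,
[13] ,,,,,,,,,
,,,,,,,,,
,,,,,,,,,
,,,,@@,,,
,,,@@@,,,
,,,@^@,,,
,,,,@@,,,
,,,,,,,,,
,,,,,,,,,
[14] ,,,,,,,,,
,,,,,,,,,
,,,,,,,,,
,,,,@@,,,
,,,@@@,,,
,,,@@>,,,
,,,,@@,,,
,,,,,,,,,
,,,,,,,,,
[15] ,,,,,,,,,
,,,,,,,,,
,,,,,,,,,
,,,,@@,,,
,,,@@^,,,
,,,@@,,,,
,,,,@@,,,
,,,,,,,,,
,,,,,,,,,
[16] ,,,,,,,,,
,,,,,,,,,
,,,,,,,,,
,,,,@@,,,
,,,@<,,,,
,,,@@,,,,
,,,,@@,,,
,,,,,,,,,
,,,,,,,,,
[17] ,,,,,,,,,
,,,,,,,,,
,,,,,,,,,
,,,,@@,,,
,,,@,,,,,
,,,@v,,,,
,,,,@@,,,
,,,,,,,,,
,,,,,,,,,
[18] ,,,,,,,,,
,,,,,,,,,
,,,,,,,,,
,,,,@@,,,
,,,@,,,,,
,,,@,>,,,
,,,,@@,,,
,,,,,,,,,
,,,,,,,,,
[19] ,,,,,,,,,
,,,,,,,,,
,,,,,,,,,
,,,,@@,,,
,,,@,,,,,
,,,@,@,,,
,,,,@v,,,
,,,,,,,,,
,,,,,,,,,
[20] ,,,,,,,,,
,,,,,,,,,
,,,,,,,,,
,,,,@@,,,
,,,@,,,,,
,,,@,@,,,
,,,,@,>,,
,,,,,,,,,
,,,,,,,,,
[21] ,,,,,,,,,
,,,,,,,,,
,,,,,,,,,
,,,,@@,,,
,,,@,,,,,
,,,@,@,,,
,,,,@,@,,
,,,,,,v,,
,,,,,,,,,
[22] ,,,,,,,,,
,,,,,,,,,
,,,,,,,,,
,,,,@@,,,
,,,@,,,,,
,,,@,@,,,
,,,,@,@,,
,,,,,<@,,
,,,,,,,,,
[23] ,,,,,,,,,
,,,,,,,,,
,,,,,,,,,
,,,,@@,,,
,,,@,,,,,
,,,@,@,,,
,,,,@^@,,
,,,,,@@,,
,,,,,,,,,

1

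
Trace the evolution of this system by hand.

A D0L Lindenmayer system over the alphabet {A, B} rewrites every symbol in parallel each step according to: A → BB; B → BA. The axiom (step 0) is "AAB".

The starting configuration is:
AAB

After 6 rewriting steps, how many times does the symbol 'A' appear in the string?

65

step 0: AAB
step 1: BBBBBA
step 2: BABABABABABB
step 3: BABBBABBBABBBABBBABBBABA
step 4: BABBBABABABBBABABABBBABABABBBABABABBBABABABBBABB
step 5: BABBBABABABBBABBBABBBABABABBBABBBABBBABABABBBABBBABBBABABABBBABBBABBBABABABBBABBBABBBABABABBBABA
step 6: BABBBABABABBBABBBABBBABABABBBABABABBBABABABBBABBBABBBABABA…BABABBBABBBABBBABABABBBABABABBBABABABBBABBBABBBABABABBBABB  (len 192)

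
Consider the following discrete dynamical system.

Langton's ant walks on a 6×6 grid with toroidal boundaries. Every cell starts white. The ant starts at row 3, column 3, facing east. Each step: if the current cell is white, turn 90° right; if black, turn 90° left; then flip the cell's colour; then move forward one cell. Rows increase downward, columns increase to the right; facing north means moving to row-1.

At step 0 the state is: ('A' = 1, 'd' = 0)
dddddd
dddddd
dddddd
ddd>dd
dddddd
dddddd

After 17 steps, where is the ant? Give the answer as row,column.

t=0: dddddd
dddddd
dddddd
ddd>dd
dddddd
dddddd
t=1: dddddd
dddddd
dddddd
dddAdd
dddvdd
dddddd
t=2: dddddd
dddddd
dddddd
dddAdd
dd<Add
dddddd
t=3: dddddd
dddddd
dddddd
dd^Add
ddAAdd
dddddd
t=4: dddddd
dddddd
dddddd
ddA>dd
ddAAdd
dddddd
t=5: dddddd
dddddd
ddd^dd
ddAddd
ddAAdd
dddddd
t=6: dddddd
dddddd
dddA>d
ddAddd
ddAAdd
dddddd
t=7: dddddd
dddddd
dddAAd
ddAdvd
ddAAdd
dddddd
t=8: dddddd
dddddd
dddAAd
ddA<Ad
ddAAdd
dddddd
t=9: dddddd
dddddd
ddd^Ad
ddAAAd
ddAAdd
dddddd
t=10: dddddd
dddddd
dd<dAd
ddAAAd
ddAAdd
dddddd
t=11: dddddd
dd^ddd
ddAdAd
ddAAAd
ddAAdd
dddddd
t=12: dddddd
ddA>dd
ddAdAd
ddAAAd
ddAAdd
dddddd
t=13: dddddd
ddAAdd
ddAvAd
ddAAAd
ddAAdd
dddddd
t=14: dddddd
ddAAdd
dd<AAd
ddAAAd
ddAAdd
dddddd
t=15: dddddd
ddAAdd
dddAAd
ddvAAd
ddAAdd
dddddd
t=16: dddddd
ddAAdd
dddAAd
ddd>Ad
ddAAdd
dddddd
t=17: dddddd
ddAAdd
ddd^Ad
ddddAd
ddAAdd
dddddd

2,3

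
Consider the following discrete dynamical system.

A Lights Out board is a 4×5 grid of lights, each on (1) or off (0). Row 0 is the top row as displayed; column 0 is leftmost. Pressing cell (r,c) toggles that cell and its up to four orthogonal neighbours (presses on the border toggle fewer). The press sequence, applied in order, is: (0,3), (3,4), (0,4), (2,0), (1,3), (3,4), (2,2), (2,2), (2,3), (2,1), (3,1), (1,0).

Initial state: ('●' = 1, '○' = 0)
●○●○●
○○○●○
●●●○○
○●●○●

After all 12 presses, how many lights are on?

gen 0: ●○●○●
○○○●○
●●●○○
○●●○●
gen 1: ●○○●○
○○○○○
●●●○○
○●●○●
gen 2: ●○○●○
○○○○○
●●●○●
○●●●○
gen 3: ●○○○●
○○○○●
●●●○●
○●●●○
gen 4: ●○○○●
●○○○●
○○●○●
●●●●○
gen 5: ●○○●●
●○●●○
○○●●●
●●●●○
gen 6: ●○○●●
●○●●○
○○●●○
●●●○●
gen 7: ●○○●●
●○○●○
○●○○○
●●○○●
gen 8: ●○○●●
●○●●○
○○●●○
●●●○●
gen 9: ●○○●●
●○●○○
○○○○●
●●●●●
gen 10: ●○○●●
●●●○○
●●●○●
●○●●●
gen 11: ●○○●●
●●●○○
●○●○●
○●○●●
gen 12: ○○○●●
○○●○○
○○●○●
○●○●●

8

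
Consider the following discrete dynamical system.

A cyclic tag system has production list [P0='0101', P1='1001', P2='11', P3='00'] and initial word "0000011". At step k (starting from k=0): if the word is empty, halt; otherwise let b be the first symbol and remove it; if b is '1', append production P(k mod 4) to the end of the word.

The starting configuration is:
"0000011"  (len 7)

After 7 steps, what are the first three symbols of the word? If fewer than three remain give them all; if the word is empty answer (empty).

100

t=0: "0000011"  (len 7)
t=1: "000011"  (len 6)
t=2: "00011"  (len 5)
t=3: "0011"  (len 4)
t=4: "011"  (len 3)
t=5: "11"  (len 2)
t=6: "11001"  (len 5)
t=7: "100111"  (len 6)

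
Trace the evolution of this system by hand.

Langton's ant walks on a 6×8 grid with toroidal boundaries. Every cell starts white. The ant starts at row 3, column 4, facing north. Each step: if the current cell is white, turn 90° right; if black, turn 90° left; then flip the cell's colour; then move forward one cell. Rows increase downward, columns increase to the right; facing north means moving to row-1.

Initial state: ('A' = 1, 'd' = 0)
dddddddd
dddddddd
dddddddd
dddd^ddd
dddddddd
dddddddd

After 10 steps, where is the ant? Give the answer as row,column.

step 0: dddddddd
dddddddd
dddddddd
dddd^ddd
dddddddd
dddddddd
step 1: dddddddd
dddddddd
dddddddd
ddddA>dd
dddddddd
dddddddd
step 2: dddddddd
dddddddd
dddddddd
ddddAAdd
dddddvdd
dddddddd
step 3: dddddddd
dddddddd
dddddddd
ddddAAdd
dddd<Add
dddddddd
step 4: dddddddd
dddddddd
dddddddd
dddd^Add
ddddAAdd
dddddddd
step 5: dddddddd
dddddddd
dddddddd
ddd<dAdd
ddddAAdd
dddddddd
step 6: dddddddd
dddddddd
ddd^dddd
dddAdAdd
ddddAAdd
dddddddd
step 7: dddddddd
dddddddd
dddA>ddd
dddAdAdd
ddddAAdd
dddddddd
step 8: dddddddd
dddddddd
dddAAddd
dddAvAdd
ddddAAdd
dddddddd
step 9: dddddddd
dddddddd
dddAAddd
ddd<AAdd
ddddAAdd
dddddddd
step 10: dddddddd
dddddddd
dddAAddd
ddddAAdd
dddvAAdd
dddddddd

4,3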